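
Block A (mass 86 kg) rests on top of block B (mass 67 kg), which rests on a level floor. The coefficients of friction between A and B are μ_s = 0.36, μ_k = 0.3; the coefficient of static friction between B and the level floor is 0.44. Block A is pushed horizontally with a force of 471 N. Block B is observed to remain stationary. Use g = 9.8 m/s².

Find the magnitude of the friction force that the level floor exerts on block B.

Between the blocks, N₁ = m_A g = 842.8 N.
So the A–B interface can sustain at most μ_s N₁ = 303.4 N of static friction.
P = 471 N exceeds that limit, so A slips over B and the interface friction becomes kinetic: f₁ = μ_k N₁ = 0.3×842.8 = 253 N.
By Newton's third law B feels 253 N forward from A. With B stationary, the floor's static friction on B balances it: f₂ = 253 N (well within μ_s(m_A+m_B)g = 659.7 N).

f ≈ 253 N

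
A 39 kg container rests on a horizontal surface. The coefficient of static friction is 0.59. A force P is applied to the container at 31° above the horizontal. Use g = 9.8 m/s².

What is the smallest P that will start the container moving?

P ≈ 194 N

N = m g − P sin α (the pull lifts the container).
At impending slip, P cos α = μ_s N = μ_s (m g − P sin α).
Solving: P (cos α + μ_s sin α) = μ_s m g → P = 0.59×382/(cos 31° + 0.59 sin 31°) = 225/1.161 = 194 N.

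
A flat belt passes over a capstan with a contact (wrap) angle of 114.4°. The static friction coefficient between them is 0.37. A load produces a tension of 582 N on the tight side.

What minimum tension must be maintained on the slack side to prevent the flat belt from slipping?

Capstan equation at impending slip: T_tight/T_slack = e^{μβ}.
β = 114.4° = 1.997 rad; e^{μβ} = e^{0.37×1.997} = 2.093.
T_slack = T_tight / e^{μβ} = 582 / 2.093 = 278 N.

T_min ≈ 278 N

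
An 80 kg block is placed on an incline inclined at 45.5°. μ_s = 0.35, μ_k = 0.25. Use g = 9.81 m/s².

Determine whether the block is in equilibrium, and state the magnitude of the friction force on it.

N = m g cos θ = 550 N.
Down-slope weight component: m g sin θ = 560 N.
μ_s N = 193 N.
560 > 193 N, so it slides; kinetic friction f = μ_k N = 0.25×550 = 138 N.

f ≈ 138 N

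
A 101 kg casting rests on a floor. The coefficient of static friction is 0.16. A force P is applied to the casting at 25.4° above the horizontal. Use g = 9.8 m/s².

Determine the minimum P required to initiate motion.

N = m g − P sin α (the pull lifts the casting).
At impending slip, P cos α = μ_s N = μ_s (m g − P sin α).
Solving: P (cos α + μ_s sin α) = μ_s m g → P = 0.16×990/(cos 25.4° + 0.16 sin 25.4°) = 158/0.972 = 163 N.

P ≈ 163 N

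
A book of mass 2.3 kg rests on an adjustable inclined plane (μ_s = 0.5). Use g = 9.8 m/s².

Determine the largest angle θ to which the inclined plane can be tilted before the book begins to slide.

At the slip threshold, m g sin θ = μ_s · m g cos θ, so tan θ = μ_s.
θ_max = arctan(0.5) = 26.6°.

θ_max ≈ 26.6°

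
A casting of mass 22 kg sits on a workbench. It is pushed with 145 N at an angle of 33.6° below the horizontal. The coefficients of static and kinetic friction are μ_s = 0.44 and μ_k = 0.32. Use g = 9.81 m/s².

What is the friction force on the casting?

Vertical equilibrium gives N = m g + P sin α = 296.1 N.
For equilibrium, f = P cos α = 145×cos 33.6° = 120.8 N.
The static-friction limit is μ_s N = 130.3 N.
120.8 ≤ 130.3 N → static; friction equals the required 121 N.

f ≈ 121 N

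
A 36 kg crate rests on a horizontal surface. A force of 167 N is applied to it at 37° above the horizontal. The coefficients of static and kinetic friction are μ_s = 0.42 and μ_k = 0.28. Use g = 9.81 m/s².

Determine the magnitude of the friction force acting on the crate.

f ≈ 70.7 N

Vertical equilibrium gives N = m g − P sin α = 252.7 N.
The horizontal driving force is P cos α = 133.4 N, so equilibrium needs friction f = 133.4 N.
The static-friction limit is μ_s N = 106.1 N.
The required friction exceeds μ_s N, so the crate moves and f = μ_k N = 70.7 N.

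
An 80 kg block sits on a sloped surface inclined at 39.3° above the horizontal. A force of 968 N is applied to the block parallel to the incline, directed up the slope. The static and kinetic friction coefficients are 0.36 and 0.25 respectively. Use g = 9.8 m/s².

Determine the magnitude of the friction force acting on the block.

The normal reaction is N = m g cos θ = 606.7 N.
Parallel to the incline, ΣF = 0 gives f = m g sin θ − P = 496.6 − 968 = -471.4 N (up-slope positive).
Static friction can supply at most μ_s N = 218.4 N.
|-471.4| exceeds 218.4 N, so the block slips up-slope; friction is kinetic, f = μ_k N = 0.25×606.7 = 152 N.

f ≈ 152 N (down the incline)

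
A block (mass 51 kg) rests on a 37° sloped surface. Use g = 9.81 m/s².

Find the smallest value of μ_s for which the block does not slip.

μ_s,min ≈ 0.754

At the slip threshold m g sin θ = μ_s m g cos θ, so μ_s,min = tan θ.
μ_s,min = tan 37° = 0.754.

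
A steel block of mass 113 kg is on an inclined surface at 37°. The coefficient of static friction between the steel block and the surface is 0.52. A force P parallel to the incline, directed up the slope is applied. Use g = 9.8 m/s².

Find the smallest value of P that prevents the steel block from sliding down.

The steel block tends to slide down (tan θ > μ_s), so at the point of impending slip friction acts up-slope at its limit: f = μ_s N.
P is parallel to the surface, so N = m g cos θ = 884 N.
Along the incline: P + μ_s N = m g sin θ, so P = 666 − 0.52×884 = 207 N.

P_min ≈ 207 N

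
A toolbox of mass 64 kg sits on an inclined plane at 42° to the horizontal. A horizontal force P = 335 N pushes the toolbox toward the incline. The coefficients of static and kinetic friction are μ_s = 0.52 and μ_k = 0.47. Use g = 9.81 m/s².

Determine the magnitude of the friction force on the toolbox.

Normal direction: N = m g cos θ + P sin θ = 690.7 N.
Along the incline, the net driving force (taking up-slope positive) is P cos θ − m g sin θ = 249 − 420.1 = -171.2 N, so equilibrium requires friction f = 171.2 N (up-slope).
Maximum static friction: μ_s N = 0.52 × 690.7 = 359.2 N.
|f_req| = 171.2 ≤ 359.2 N → the toolbox is in equilibrium; friction equals the required value.

f ≈ 171 N (up the incline)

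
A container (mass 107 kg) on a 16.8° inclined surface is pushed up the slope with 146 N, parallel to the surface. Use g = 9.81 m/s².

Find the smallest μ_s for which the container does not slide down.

N = m g cos θ = 1005 N.
Friction must make up the shortfall along the incline: f = m g sin θ − P = 303.4 − 146 = 157.4 N.
At the threshold f = μ_s N, so μ_s,min = 157.4/1005 = 0.157.

μ_s,min ≈ 0.157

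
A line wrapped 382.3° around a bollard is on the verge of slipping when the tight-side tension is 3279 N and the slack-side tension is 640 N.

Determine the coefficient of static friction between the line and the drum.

T₂/T₁ = e^{μβ} → μ = ln(T₂/T₁)/β.
β = 382.3° = 6.672 rad.
μ = ln(3279/640)/6.672 = ln(5.123)/6.672 = 0.245.

μ ≈ 0.245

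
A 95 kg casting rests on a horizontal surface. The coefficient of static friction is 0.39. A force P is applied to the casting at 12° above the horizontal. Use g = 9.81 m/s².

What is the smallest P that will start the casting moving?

P ≈ 343 N

N = m g − P sin α (the pull lifts the casting).
At impending slip, P cos α = μ_s N = μ_s (m g − P sin α).
Solving: P (cos α + μ_s sin α) = μ_s m g → P = 0.39×932/(cos 12° + 0.39 sin 12°) = 363/1.059 = 343 N.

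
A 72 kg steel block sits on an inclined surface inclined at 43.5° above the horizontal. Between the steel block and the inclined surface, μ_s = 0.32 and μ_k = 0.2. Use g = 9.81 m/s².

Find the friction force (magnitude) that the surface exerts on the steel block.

The normal reaction is N = m g cos θ = 512.3 N.
Along the slope the weight component is m g sin θ = 486.2 N; friction must supply exactly this, acting up-slope.
Maximum static friction available: μ_s N = 0.32 × 512.3 = 164 N.
Since |486.2| > 164 N, static friction cannot hold it; the steel block slides down the incline and kinetic friction applies: f = μ_k N = 0.2 × 512.3 = 102 N.

f ≈ 102 N (up the incline)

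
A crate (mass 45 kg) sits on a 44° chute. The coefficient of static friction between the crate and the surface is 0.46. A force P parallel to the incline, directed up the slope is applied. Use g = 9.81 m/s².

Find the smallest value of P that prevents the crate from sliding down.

P_min ≈ 161 N

The crate tends to slide down (tan θ > μ_s), so at the point of impending slip friction acts up-slope at its limit: f = μ_s N.
P is parallel to the surface, so N = m g cos θ = 318 N.
Along the incline: P + μ_s N = m g sin θ, so P = 307 − 0.46×318 = 161 N.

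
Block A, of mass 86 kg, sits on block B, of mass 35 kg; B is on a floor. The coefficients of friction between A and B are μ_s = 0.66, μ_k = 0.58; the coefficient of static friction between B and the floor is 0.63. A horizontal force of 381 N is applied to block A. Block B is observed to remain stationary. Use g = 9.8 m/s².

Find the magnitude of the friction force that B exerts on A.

f ≈ 381 N

Normal force at the A–B interface: N₁ = m_A g = 842.8 N.
So the A–B interface can sustain at most μ_s N₁ = 556.2 N of static friction.
P = 381 N is within that limit, so A and B move together (both at rest); the A–B friction is simply f₁ = P = 381 N.
By Newton's third law B feels 381 N forward from A. With B stationary, the floor's static friction on B balances it: f₂ = 381 N (well within μ_s(m_A+m_B)g = 747.1 N).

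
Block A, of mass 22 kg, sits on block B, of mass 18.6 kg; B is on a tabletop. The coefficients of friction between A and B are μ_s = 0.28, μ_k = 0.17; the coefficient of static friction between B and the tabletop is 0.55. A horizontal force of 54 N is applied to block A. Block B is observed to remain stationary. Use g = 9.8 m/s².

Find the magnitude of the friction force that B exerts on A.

f ≈ 54 N

Normal force at the A–B interface: N₁ = m_A g = 215.6 N.
So the A–B interface can sustain at most μ_s N₁ = 60.37 N of static friction.
Since P = 54 N ≤ 60.37 N, A does not slip on B; friction on A equals P = 54 N.
B experiences an equal 54 N forward from A (third law). B is in equilibrium, so the floor supplies f₂ = 54 N of static friction (limit μ_s(m_A+m_B)g = 218.8 N, not exceeded).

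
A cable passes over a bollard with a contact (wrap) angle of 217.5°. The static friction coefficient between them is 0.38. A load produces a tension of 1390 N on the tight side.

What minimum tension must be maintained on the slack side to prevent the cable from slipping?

Capstan equation at impending slip: T_tight/T_slack = e^{μβ}.
β = 217.5° = 3.796 rad; e^{μβ} = e^{0.38×3.796} = 4.231.
T_slack = T_tight / e^{μβ} = 1390 / 4.231 = 329 N.

T_min ≈ 329 N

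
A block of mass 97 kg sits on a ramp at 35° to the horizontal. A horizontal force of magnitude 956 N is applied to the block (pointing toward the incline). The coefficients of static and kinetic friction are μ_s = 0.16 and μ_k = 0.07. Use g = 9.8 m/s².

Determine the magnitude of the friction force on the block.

The horizontal push has a component P sin θ into the surface, so N = m g cos θ + P sin θ = 778.7 + 548.3 = 1327 N.
Along the incline, the net driving force (taking up-slope positive) is P cos θ − m g sin θ = 783.1 − 545.2 = 237.9 N, so equilibrium requires friction f = -237.9 N (down-slope).
Maximum static friction: μ_s N = 0.16 × 1327 = 212.3 N.
The required 237.9 N exceeds the static limit, so the block slides up-slope and f = μ_k N = 0.07×1327 = 92.9 N.

f ≈ 92.9 N (down the incline)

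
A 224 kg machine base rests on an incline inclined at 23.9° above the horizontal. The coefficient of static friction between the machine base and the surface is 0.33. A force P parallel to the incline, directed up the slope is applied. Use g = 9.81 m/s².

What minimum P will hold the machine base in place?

The machine base tends to slide down (tan θ > μ_s), so at the point of impending slip friction acts up-slope at its limit: f = μ_s N.
P is parallel to the surface, so N = m g cos θ = 2010 N.
Along the incline: P + μ_s N = m g sin θ, so P = 890 − 0.33×2010 = 227 N.

P_min ≈ 227 N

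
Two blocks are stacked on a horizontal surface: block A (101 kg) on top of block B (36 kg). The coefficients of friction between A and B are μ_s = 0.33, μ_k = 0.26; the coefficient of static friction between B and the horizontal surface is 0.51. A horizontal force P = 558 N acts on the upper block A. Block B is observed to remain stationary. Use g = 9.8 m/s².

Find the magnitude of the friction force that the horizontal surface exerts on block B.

f ≈ 257 N

The normal force B exerts on A is simply A's weight, N₁ = 989.8 N.
Maximum static friction on A from B: μ_s N₁ = 0.33×989.8 = 326.6 N.
Since P = 558 N > 326.6 N, A slides on B; the A–B friction is kinetic: f₁ = μ_k N₁ = 0.26×989.8 = 257 N.
By Newton's third law B feels 257 N forward from A. With B stationary, the floor's static friction on B balances it: f₂ = 257 N (well within μ_s(m_A+m_B)g = 684.7 N).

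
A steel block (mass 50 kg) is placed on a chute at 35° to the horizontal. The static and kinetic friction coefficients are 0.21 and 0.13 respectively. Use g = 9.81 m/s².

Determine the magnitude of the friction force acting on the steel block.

Normal force: N = m g cos θ = 50 × 9.81 × cos 35° = 401.8 N.
For equilibrium along the incline, friction must balance the weight component: f = m g sin θ = 281.3 N up the slope.
Maximum static friction available: μ_s N = 0.21 × 401.8 = 84.38 N.
|281.3| exceeds 84.38 N, so the steel block slips down-slope; friction is kinetic, f = μ_k N = 0.13×401.8 = 52.2 N.

f ≈ 52.2 N (up the incline)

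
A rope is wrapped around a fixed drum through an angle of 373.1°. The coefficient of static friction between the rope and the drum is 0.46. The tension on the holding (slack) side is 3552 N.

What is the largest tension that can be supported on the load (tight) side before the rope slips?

T_max ≈ 71000 N

At impending slip the capstan equation gives T₂/T₁ = e^{μβ} with β in radians.
β = 373.1° × π/180 = 6.512 rad.
e^{μβ} = e^{0.46×6.512} = 19.99.
T₂ = T₁ · e^{μβ} = 3552 × 19.99 = 71000 N.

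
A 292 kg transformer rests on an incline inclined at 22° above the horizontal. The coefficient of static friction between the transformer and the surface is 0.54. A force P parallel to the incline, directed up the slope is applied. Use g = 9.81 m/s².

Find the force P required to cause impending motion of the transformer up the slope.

At impending motion up the slope, friction acts down-slope at its limit: f = μ_s N.
P is parallel to the surface, so N = m g cos θ = 2660 N.
Along the incline: P = m g sin θ + μ_s N = 1070 + 0.54×2660 = 2510 N.

P ≈ 2510 N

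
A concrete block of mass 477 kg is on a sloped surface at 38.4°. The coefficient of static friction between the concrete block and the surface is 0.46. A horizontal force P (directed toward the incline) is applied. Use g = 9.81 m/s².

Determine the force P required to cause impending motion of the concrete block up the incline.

At impending motion up the slope, friction acts down-slope at its limit: f = μ_s N.
Perpendicular to the incline: N = m g cos θ + P sin θ.
Along the incline: P cos θ = m g sin θ + μ_s N = m g sin θ + μ_s (m g cos θ + P sin θ).
Solving, P (cos θ − μ_s sin θ) = m g (sin θ + μ_s cos θ), so P = 477×9.81×(sin 38.4° + 0.46 cos 38.4°)/(cos 38.4° − 0.46 sin 38.4°) = 4680×0.9816/0.498 = 9220 N.

P ≈ 9220 N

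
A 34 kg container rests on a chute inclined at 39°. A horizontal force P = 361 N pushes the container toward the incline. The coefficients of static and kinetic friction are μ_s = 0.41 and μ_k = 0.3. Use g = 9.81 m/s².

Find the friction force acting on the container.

The horizontal push has a component P sin θ into the surface, so N = m g cos θ + P sin θ = 259.2 + 227.2 = 486.4 N.
Parallel to the incline: P cos θ − m g sin θ = 280.5 − 209.9 = 70.65 N; the friction needed to balance this is 70.65 N acting down the slope.
The limit of static friction is μ_s N = 199.4 N.
|f_req| = 70.65 ≤ 199.4 N → the container is in equilibrium; friction equals the required value.

f ≈ 70.6 N (down the incline)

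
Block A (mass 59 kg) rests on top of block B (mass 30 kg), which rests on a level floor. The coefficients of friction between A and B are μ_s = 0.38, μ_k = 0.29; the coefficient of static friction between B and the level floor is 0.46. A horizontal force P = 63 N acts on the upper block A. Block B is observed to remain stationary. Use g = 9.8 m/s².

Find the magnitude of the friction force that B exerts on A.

f ≈ 63 N

Between the blocks, N₁ = m_A g = 578.2 N.
So the A–B interface can sustain at most μ_s N₁ = 219.7 N of static friction.
P = 63 N is within that limit, so A and B move together (both at rest); the A–B friction is simply f₁ = P = 63 N.
B experiences an equal 63 N forward from A (third law). B is in equilibrium, so the floor supplies f₂ = 63 N of static friction (limit μ_s(m_A+m_B)g = 401.2 N, not exceeded).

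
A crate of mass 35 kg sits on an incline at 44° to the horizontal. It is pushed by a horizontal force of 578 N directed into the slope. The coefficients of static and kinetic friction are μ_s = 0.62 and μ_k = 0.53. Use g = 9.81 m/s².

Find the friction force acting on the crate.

f ≈ 177 N (down the incline)

Resolve perpendicular to the incline: N = m g cos θ + P sin θ = 35×9.81×cos 44° + 578×sin 44° = 648.5 N.
Along the incline, the net driving force (taking up-slope positive) is P cos θ − m g sin θ = 415.8 − 238.5 = 177.3 N, so equilibrium requires friction f = -177.3 N (down-slope).
The limit of static friction is μ_s N = 402.1 N.
|f_req| = 177.3 ≤ 402.1 N → the crate is in equilibrium; friction equals the required value.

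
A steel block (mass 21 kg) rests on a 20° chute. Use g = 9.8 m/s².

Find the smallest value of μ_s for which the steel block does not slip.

μ_s,min ≈ 0.364

At the slip threshold m g sin θ = μ_s m g cos θ, so μ_s,min = tan θ.
μ_s,min = tan 20° = 0.364.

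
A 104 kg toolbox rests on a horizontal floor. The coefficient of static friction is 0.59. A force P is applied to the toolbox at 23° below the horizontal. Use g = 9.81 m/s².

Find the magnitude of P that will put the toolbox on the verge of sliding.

P ≈ 872 N

N = m g + P sin α (the push presses the toolbox into the horizontal floor).
At impending slip, P cos α = μ_s N = μ_s (m g + P sin α).
Solving: P (cos α − μ_s sin α) = μ_s m g → P = 0.59×1020/(cos 23° − 0.59 sin 23°) = 602/0.69 = 872 N.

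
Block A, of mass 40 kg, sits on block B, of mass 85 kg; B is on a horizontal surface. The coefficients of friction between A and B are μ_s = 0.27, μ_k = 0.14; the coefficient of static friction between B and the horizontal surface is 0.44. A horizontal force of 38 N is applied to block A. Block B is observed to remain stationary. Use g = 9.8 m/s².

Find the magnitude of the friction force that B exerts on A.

The normal force B exerts on A is simply A's weight, N₁ = 392 N.
Maximum static friction on A from B: μ_s N₁ = 0.27×392 = 105.8 N.
P = 38 N is within that limit, so A and B move together (both at rest); the A–B friction is simply f₁ = P = 38 N.
B experiences an equal 38 N forward from A (third law). B is in equilibrium, so the floor supplies f₂ = 38 N of static friction (limit μ_s(m_A+m_B)g = 539 N, not exceeded).

f ≈ 38 N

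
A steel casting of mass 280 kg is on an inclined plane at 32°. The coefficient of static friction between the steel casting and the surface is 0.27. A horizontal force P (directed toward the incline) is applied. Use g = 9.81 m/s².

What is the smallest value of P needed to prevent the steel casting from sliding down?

The steel casting tends to slide down (tan θ > μ_s), so at the point of impending slip friction acts up-slope at its limit: f = μ_s N.
Perpendicular to the incline: N = m g cos θ + P sin θ.
Along the incline: P cos θ + μ_s N = m g sin θ, i.e. P cos θ + μ_s (m g cos θ + P sin θ) = m g sin θ.
Solving, P (cos θ + μ_s sin θ) = m g (sin θ − μ_s cos θ), so P = 2750×0.3009/0.9911 = 834 N.

P_min ≈ 834 N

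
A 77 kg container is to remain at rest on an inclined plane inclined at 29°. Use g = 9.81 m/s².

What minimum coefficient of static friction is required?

At the slip threshold m g sin θ = μ_s m g cos θ, so μ_s,min = tan θ.
μ_s,min = tan 29° = 0.554.

μ_s,min ≈ 0.554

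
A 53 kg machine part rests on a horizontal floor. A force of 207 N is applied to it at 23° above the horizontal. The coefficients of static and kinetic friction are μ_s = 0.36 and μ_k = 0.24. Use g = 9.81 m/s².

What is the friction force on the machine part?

Vertical equilibrium gives N = m g − P sin α = 439 N.
The horizontal driving force is P cos α = 190.5 N, so equilibrium needs friction f = 190.5 N.
μ_s N = 0.36 × 439 = 158.1 N.
The required friction exceeds μ_s N, so the machine part moves and f = μ_k N = 105 N.

f ≈ 105 N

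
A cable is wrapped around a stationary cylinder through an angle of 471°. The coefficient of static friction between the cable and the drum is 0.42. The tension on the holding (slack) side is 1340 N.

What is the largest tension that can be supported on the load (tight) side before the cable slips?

At impending slip the capstan equation gives T₂/T₁ = e^{μβ} with β in radians.
β = 471° × π/180 = 8.221 rad.
e^{μβ} = e^{0.42×8.221} = 31.58.
T₂ = T₁ · e^{μβ} = 1340 × 31.58 = 42300 N.

T_max ≈ 42300 N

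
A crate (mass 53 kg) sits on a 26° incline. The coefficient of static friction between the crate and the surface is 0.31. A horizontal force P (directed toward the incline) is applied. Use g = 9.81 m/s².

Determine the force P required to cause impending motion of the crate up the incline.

P ≈ 489 N

At impending motion up the slope, friction acts down-slope at its limit: f = μ_s N.
Perpendicular to the incline: N = m g cos θ + P sin θ.
Along the incline: P cos θ = m g sin θ + μ_s N = m g sin θ + μ_s (m g cos θ + P sin θ).
Solving, P (cos θ − μ_s sin θ) = m g (sin θ + μ_s cos θ), so P = 53×9.81×(sin 26° + 0.31 cos 26°)/(cos 26° − 0.31 sin 26°) = 520×0.717/0.7629 = 489 N.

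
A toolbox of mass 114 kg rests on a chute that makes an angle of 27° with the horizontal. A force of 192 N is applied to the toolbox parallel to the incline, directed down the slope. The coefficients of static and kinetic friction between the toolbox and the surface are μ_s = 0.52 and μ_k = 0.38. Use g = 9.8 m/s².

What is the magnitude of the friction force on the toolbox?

Normal force: N = m g cos θ = 114 × 9.8 × cos 27° = 995.4 N.
The friction needed for equilibrium is m g sin θ + P = 507.2 + 192 = 699.2 N, measured positive up-slope.
The static-friction ceiling is μ_s N = 0.52 × 995.4 = 517.6 N.
Since |699.2| > 517.6 N, static friction cannot hold it; the toolbox slides down the incline and kinetic friction applies: f = μ_k N = 0.38 × 995.4 = 378 N.

f ≈ 378 N (up the incline)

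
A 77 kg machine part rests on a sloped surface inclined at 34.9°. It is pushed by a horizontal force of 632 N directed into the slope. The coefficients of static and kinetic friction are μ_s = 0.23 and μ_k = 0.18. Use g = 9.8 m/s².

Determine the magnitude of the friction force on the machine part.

f ≈ 86.6 N (down the incline)

Normal direction: N = m g cos θ + P sin θ = 980.5 N.
Along the incline, the net driving force (taking up-slope positive) is P cos θ − m g sin θ = 518.3 − 431.7 = 86.59 N, so equilibrium requires friction f = -86.59 N (down-slope).
The limit of static friction is μ_s N = 225.5 N.
|f_req| = 86.59 ≤ 225.5 N → the machine part is in equilibrium; friction equals the required value.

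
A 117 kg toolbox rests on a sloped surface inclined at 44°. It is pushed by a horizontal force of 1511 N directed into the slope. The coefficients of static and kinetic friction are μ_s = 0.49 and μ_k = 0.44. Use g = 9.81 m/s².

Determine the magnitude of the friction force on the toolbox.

Normal direction: N = m g cos θ + P sin θ = 1875 N.
Along the incline, the net driving force (taking up-slope positive) is P cos θ − m g sin θ = 1087 − 797.3 = 289.6 N, so equilibrium requires friction f = -289.6 N (down-slope).
The limit of static friction is μ_s N = 918.9 N.
|f_req| = 289.6 ≤ 918.9 N → the toolbox is in equilibrium; friction equals the required value.

f ≈ 290 N (down the incline)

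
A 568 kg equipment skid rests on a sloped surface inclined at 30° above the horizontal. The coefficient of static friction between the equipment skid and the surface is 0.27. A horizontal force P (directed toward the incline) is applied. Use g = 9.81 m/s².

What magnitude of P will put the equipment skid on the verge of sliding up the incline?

P ≈ 5590 N

At impending motion up the slope, friction acts down-slope at its limit: f = μ_s N.
Perpendicular to the incline: N = m g cos θ + P sin θ.
Along the incline: P cos θ = m g sin θ + μ_s N = m g sin θ + μ_s (m g cos θ + P sin θ).
Solving, P (cos θ − μ_s sin θ) = m g (sin θ + μ_s cos θ), so P = 568×9.81×(sin 30° + 0.27 cos 30°)/(cos 30° − 0.27 sin 30°) = 5570×0.7338/0.731 = 5590 N.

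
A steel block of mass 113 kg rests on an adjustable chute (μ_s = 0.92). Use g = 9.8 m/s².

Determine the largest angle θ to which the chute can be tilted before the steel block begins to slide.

At the slip threshold, m g sin θ = μ_s · m g cos θ, so tan θ = μ_s.
θ_max = arctan(0.92) = 42.6°.

θ_max ≈ 42.6°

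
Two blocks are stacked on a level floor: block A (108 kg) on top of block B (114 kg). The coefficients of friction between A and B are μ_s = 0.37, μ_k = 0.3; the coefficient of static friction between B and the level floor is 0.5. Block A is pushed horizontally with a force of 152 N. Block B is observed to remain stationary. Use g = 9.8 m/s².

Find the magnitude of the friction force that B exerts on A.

Normal force at the A–B interface: N₁ = m_A g = 1058 N.
So the A–B interface can sustain at most μ_s N₁ = 391.6 N of static friction.
P = 152 N is within that limit, so A and B move together (both at rest); the A–B friction is simply f₁ = P = 152 N.
B experiences an equal 152 N forward from A (third law). B is in equilibrium, so the floor supplies f₂ = 152 N of static friction (limit μ_s(m_A+m_B)g = 1088 N, not exceeded).

f ≈ 152 N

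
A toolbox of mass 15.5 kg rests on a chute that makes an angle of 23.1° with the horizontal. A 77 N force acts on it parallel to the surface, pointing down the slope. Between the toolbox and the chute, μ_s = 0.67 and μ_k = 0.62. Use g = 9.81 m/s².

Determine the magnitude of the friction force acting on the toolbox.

f ≈ 86.7 N (up the incline)

Perpendicular to the surface, N = m g cos θ = 15.5·9.81·cos 23.1° = 139.9 N.
For equilibrium along the incline the friction force must supply f = m g sin θ + P = 59.66 + 77 = 136.7 N (positive meaning up-slope).
Maximum static friction available: μ_s N = 0.67 × 139.9 = 93.71 N.
Since |136.7| > 93.71 N, static friction cannot hold it; the toolbox slides down the incline and kinetic friction applies: f = μ_k N = 0.62 × 139.9 = 86.7 N.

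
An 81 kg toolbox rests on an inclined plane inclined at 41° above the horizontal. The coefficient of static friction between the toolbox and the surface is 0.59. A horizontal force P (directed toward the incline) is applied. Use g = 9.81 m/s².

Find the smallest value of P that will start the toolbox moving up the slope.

At impending motion up the slope, friction acts down-slope at its limit: f = μ_s N.
Perpendicular to the incline: N = m g cos θ + P sin θ.
Along the incline: P cos θ = m g sin θ + μ_s N = m g sin θ + μ_s (m g cos θ + P sin θ).
Solving, P (cos θ − μ_s sin θ) = m g (sin θ + μ_s cos θ), so P = 81×9.81×(sin 41° + 0.59 cos 41°)/(cos 41° − 0.59 sin 41°) = 795×1.101/0.3676 = 2380 N.

P ≈ 2380 N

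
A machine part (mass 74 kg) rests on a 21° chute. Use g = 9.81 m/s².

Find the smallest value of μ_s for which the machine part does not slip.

μ_s,min ≈ 0.384

At the slip threshold m g sin θ = μ_s m g cos θ, so μ_s,min = tan θ.
μ_s,min = tan 21° = 0.384.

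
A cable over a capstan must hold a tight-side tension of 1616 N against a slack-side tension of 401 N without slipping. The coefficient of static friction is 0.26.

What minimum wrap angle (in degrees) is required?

β_min ≈ 307°

T₂/T₁ = e^{μβ} → β = ln(T₂/T₁)/μ.
β = ln(1616/401)/0.26 = 1.394/0.26 = 5.361 rad.
In degrees: β = 5.361 × 180/π = 307°.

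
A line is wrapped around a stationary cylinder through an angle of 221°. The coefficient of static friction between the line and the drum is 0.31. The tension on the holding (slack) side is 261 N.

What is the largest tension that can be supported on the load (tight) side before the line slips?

At impending slip the capstan equation gives T₂/T₁ = e^{μβ} with β in radians.
β = 221° × π/180 = 3.857 rad.
e^{μβ} = e^{0.31×3.857} = 3.306.
T₂ = T₁ · e^{μβ} = 261 × 3.306 = 863 N.

T_max ≈ 863 N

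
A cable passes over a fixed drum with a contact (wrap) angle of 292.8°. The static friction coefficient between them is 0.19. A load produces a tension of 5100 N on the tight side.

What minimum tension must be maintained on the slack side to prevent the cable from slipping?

Capstan equation at impending slip: T_tight/T_slack = e^{μβ}.
β = 292.8° = 5.11 rad; e^{μβ} = e^{0.19×5.11} = 2.64.
T_slack = T_tight / e^{μβ} = 5100 / 2.64 = 1930 N.

T_min ≈ 1930 N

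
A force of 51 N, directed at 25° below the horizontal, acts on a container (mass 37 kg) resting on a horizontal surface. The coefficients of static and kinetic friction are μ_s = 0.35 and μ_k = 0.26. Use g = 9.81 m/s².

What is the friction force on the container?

N = m g + P sin α = 363 + 51×sin 25° = 384.5 N.
The horizontal driving force is P cos α = 46.22 N, so equilibrium needs friction f = 46.22 N.
μ_s N = 0.35 × 384.5 = 134.6 N.
Since 46.22 N does not exceed the limit, the container stays at rest and f = 46.2 N.

f ≈ 46.2 N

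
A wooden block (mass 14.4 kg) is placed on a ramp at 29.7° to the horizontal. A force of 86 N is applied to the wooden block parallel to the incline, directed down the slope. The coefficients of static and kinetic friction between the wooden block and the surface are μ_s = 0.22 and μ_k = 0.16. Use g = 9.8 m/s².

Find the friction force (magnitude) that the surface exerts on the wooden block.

f ≈ 19.6 N (up the incline)

The normal reaction is N = m g cos θ = 122.6 N.
For equilibrium along the incline the friction force must supply f = m g sin θ + P = 69.92 + 86 = 155.9 N (positive meaning up-slope).
Static friction can supply at most μ_s N = 26.97 N.
Since |155.9| > 26.97 N, static friction cannot hold it; the wooden block slides down the incline and kinetic friction applies: f = μ_k N = 0.16 × 122.6 = 19.6 N.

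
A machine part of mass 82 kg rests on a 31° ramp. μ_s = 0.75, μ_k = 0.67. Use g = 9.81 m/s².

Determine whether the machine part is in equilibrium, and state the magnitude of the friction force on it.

N = m g cos θ = 690 N.
Down-slope weight component: m g sin θ = 414 N.
μ_s N = 517 N.
414 ≤ 517 N, so it stays put; friction = 414 N.

f ≈ 414 N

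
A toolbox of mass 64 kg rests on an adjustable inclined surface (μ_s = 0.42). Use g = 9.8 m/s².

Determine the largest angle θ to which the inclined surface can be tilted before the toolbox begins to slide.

θ_max ≈ 22.8°

At the slip threshold, m g sin θ = μ_s · m g cos θ, so tan θ = μ_s.
θ_max = arctan(0.42) = 22.8°.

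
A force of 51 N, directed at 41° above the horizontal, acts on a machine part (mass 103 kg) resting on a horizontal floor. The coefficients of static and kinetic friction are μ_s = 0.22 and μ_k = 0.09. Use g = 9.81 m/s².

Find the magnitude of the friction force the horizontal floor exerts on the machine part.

Vertical equilibrium gives N = m g − P sin α = 977 N.
For equilibrium, f = P cos α = 51×cos 41° = 38.49 N.
μ_s N = 0.22 × 977 = 214.9 N.
Since 38.49 N does not exceed the limit, the machine part stays at rest and f = 38.5 N.

f ≈ 38.5 N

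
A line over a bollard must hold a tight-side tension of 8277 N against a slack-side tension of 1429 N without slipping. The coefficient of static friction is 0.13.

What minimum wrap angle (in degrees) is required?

β_min ≈ 774°

T₂/T₁ = e^{μβ} → β = ln(T₂/T₁)/μ.
β = ln(8277/1429)/0.13 = 1.757/0.13 = 13.51 rad.
In degrees: β = 13.51 × 180/π = 774°.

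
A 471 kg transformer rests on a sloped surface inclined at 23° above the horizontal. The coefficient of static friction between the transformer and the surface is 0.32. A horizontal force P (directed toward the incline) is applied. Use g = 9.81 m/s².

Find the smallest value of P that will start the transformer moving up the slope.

P ≈ 3980 N

At impending motion up the slope, friction acts down-slope at its limit: f = μ_s N.
Perpendicular to the incline: N = m g cos θ + P sin θ.
Along the incline: P cos θ = m g sin θ + μ_s N = m g sin θ + μ_s (m g cos θ + P sin θ).
Solving, P (cos θ − μ_s sin θ) = m g (sin θ + μ_s cos θ), so P = 471×9.81×(sin 23° + 0.32 cos 23°)/(cos 23° − 0.32 sin 23°) = 4620×0.6853/0.7955 = 3980 N.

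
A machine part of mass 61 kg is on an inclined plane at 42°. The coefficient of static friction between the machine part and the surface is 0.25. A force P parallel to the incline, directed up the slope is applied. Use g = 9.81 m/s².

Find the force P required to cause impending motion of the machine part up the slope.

At impending motion up the slope, friction acts down-slope at its limit: f = μ_s N.
P is parallel to the surface, so N = m g cos θ = 445 N.
Along the incline: P = m g sin θ + μ_s N = 400 + 0.25×445 = 512 N.

P ≈ 512 N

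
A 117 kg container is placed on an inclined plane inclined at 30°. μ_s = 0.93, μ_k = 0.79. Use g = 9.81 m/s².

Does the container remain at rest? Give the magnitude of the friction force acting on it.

N = m g cos θ = 994 N.
Down-slope weight component: m g sin θ = 574 N.
μ_s N = 924 N.
574 ≤ 924 N, so it stays put; friction = 574 N.

f ≈ 574 N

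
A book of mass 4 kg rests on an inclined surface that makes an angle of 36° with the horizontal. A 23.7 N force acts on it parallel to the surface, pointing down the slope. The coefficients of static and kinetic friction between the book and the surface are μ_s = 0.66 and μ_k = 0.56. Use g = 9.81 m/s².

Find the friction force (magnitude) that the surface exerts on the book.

Perpendicular to the surface, N = m g cos θ = 4·9.81·cos 36° = 31.75 N.
For equilibrium along the incline the friction force must supply f = m g sin θ + P = 23.06 + 23.7 = 46.76 N (positive meaning up-slope).
The static-friction ceiling is μ_s N = 0.66 × 31.75 = 20.95 N.
|46.76| exceeds 20.95 N, so the book slips down-slope; friction is kinetic, f = μ_k N = 0.56×31.75 = 17.8 N.

f ≈ 17.8 N (up the incline)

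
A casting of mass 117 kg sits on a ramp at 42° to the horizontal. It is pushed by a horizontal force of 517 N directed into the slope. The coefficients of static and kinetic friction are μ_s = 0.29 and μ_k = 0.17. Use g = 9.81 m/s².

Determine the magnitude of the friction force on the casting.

Normal direction: N = m g cos θ + P sin θ = 1199 N.
Parallel to the incline: P cos θ − m g sin θ = 384.2 − 768 = -383.8 N; the friction needed to balance this is 383.8 N acting up the slope.
The limit of static friction is μ_s N = 347.7 N.
|f_req| = 383.8 > 347.7 N → the casting slides down the incline; f = μ_k N = 0.17 × 1199 = 204 N.

f ≈ 204 N (up the incline)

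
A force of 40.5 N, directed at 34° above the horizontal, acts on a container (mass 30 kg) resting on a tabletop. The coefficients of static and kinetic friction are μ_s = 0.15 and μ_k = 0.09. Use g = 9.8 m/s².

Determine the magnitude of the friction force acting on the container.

The vertical component of P reduces the normal force: N = m g − P sin α = 294 − 22.65 = 271.4 N.
The horizontal driving force is P cos α = 33.58 N, so equilibrium needs friction f = 33.58 N.
The static-friction limit is μ_s N = 40.7 N.
33.58 ≤ 40.7 N → static; friction equals the required 33.6 N.

f ≈ 33.6 N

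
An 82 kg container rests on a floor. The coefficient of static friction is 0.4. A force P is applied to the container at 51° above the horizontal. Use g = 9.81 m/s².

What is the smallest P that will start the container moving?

P ≈ 342 N

N = m g − P sin α (the pull lifts the container).
At impending slip, P cos α = μ_s N = μ_s (m g − P sin α).
Solving: P (cos α + μ_s sin α) = μ_s m g → P = 0.4×804/(cos 51° + 0.4 sin 51°) = 322/0.9402 = 342 N.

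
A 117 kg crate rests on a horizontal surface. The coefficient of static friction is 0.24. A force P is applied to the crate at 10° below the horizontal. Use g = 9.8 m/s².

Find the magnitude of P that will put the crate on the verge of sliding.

P ≈ 292 N

N = m g + P sin α (the push presses the crate into the horizontal surface).
At impending slip, P cos α = μ_s N = μ_s (m g + P sin α).
Solving: P (cos α − μ_s sin α) = μ_s m g → P = 0.24×1150/(cos 10° − 0.24 sin 10°) = 275/0.9431 = 292 N.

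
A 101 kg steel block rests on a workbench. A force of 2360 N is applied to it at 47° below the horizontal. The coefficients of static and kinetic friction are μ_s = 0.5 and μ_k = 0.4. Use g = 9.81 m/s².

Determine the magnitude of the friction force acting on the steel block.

The vertical component of P adds to the normal force: N = m g + P sin α = 990.8 + 1726 = 2717 N.
Horizontally, friction must balance P cos α = 1610 N.
The static-friction limit is μ_s N = 1358 N.
The required friction exceeds μ_s N, so the steel block moves and f = μ_k N = 1090 N.

f ≈ 1090 N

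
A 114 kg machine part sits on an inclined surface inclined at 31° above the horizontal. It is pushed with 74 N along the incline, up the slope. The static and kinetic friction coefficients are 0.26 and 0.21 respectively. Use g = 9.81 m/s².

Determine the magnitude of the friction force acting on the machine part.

f ≈ 201 N (up the incline)

Normal force: N = m g cos θ = 114 × 9.81 × cos 31° = 958.6 N.
Parallel to the incline, ΣF = 0 gives f = m g sin θ − P = 576 − 74 = 502 N (up-slope positive).
The static-friction ceiling is μ_s N = 0.26 × 958.6 = 249.2 N.
Since |502| > 249.2 N, static friction cannot hold it; the machine part slides down the incline and kinetic friction applies: f = μ_k N = 0.21 × 958.6 = 201 N.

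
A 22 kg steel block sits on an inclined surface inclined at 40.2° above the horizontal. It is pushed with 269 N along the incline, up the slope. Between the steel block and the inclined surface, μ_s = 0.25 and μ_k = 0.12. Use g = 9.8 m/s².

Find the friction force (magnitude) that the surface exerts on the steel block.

f ≈ 19.8 N (down the incline)

The normal reaction is N = m g cos θ = 164.7 N.
Parallel to the incline, ΣF = 0 gives f = m g sin θ − P = 139.2 − 269 = -129.8 N (up-slope positive).
Maximum static friction available: μ_s N = 0.25 × 164.7 = 41.17 N.
Since |-129.8| > 41.17 N, static friction cannot hold it; the steel block slides up the incline and kinetic friction applies: f = μ_k N = 0.12 × 164.7 = 19.8 N.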